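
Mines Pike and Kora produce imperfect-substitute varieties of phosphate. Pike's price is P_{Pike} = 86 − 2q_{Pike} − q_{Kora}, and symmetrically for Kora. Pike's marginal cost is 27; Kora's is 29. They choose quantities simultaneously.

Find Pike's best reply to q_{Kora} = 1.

14.5

Mine Pike's profit: π = q_{Pike}(86 − 2q_{Pike} − q_{Kora}) − 27q_{Pike}.
∂π/∂q_{Pike} = 59 − 4q_{Pike} − q_{Kora} = 0 ⇒ q_{Pike} = 14.75 − 0.25q_{Kora}.
At q_{Kora} = 1: q_{Pike} = 14.75 − 0.25·1 = 14.5.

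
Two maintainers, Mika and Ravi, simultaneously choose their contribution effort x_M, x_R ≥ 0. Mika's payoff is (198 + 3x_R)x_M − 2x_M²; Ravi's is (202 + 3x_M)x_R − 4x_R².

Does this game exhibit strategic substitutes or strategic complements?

Expanding Mika's payoff: 198x_M + 3x_Rx_M − 2x_M².
∂π/∂x_M = 198 + 3x_R − 4x_M = 0, so x_M = 49.5 + 0.75x_R.
The best-response slope dx_M/dx_R = 0.75 > 0: the reaction function is upward-sloping, so the choices are strategic complements.

strategic complements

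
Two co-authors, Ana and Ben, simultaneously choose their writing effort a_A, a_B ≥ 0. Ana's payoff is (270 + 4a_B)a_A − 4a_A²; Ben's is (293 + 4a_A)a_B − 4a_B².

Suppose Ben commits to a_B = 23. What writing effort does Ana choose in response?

45.25

Expanding Ana's payoff: 270a_A + 4a_Ba_A − 4a_A².
∂π/∂a_A = 270 + 4a_B − 8a_A = 0, so a_A = 33.75 + 0.5a_B.
At a_B = 23: a_A = 33.75 + 0.5·23 = 45.25.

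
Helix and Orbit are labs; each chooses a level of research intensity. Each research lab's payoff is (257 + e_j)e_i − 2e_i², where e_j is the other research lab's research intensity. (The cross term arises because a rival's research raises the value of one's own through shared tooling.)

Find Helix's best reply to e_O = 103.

90

Helix's payoff is (257 + e_O)e_H − 2e_H².
∂π/∂e_H = 257 + e_O − 4e_H = 0, so e_H = 64.25 + 0.25e_O.
At e_O = 103: e_H = 64.25 + 0.25·103 = 90.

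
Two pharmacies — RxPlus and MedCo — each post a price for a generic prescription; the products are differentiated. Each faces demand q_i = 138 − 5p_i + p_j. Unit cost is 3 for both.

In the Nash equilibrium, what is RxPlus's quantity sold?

RxPlus's profit: π = (p_{RxPlus} − 3)(138 − 5p_{RxPlus} + p_{MedCo}).
∂π/∂p_{RxPlus} = 153 − 10p_{RxPlus} + p_{MedCo} = 0 ⇒ p_{RxPlus} = 15.3 + 0.1p_{MedCo}.
The game is symmetric, so in equilibrium p_{MedCo} = p_{RxPlus}: the reaction function gives 0.9p_{RxPlus} = 15.3, hence p_{RxPlus} = 17.
q_{RxPlus} = 138 − 5·17 + 17 = 70.

70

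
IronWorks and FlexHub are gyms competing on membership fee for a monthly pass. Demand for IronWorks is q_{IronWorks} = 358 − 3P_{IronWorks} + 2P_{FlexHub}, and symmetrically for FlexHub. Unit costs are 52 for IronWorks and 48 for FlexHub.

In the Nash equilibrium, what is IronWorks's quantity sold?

IronWorks's profit: π = (P_{IronWorks} − 52)(358 − 3P_{IronWorks} + 2P_{FlexHub}).
∂π/∂P_{IronWorks} = 514 − 6P_{IronWorks} + 2P_{FlexHub} = 0 ⇒ P_{IronWorks} = 257/3 + (1/3)P_{FlexHub}.
Similarly P_{FlexHub} = 251/3 + (1/3)P_{IronWorks}.
Solving the two reaction functions simultaneously: (1 − (1/3)(1/3))P_{IronWorks} = 257/3 + (1/3)·(251/3), so (8/9)P_{IronWorks} = 1022/9 and P_{IronWorks} = 127.75.
Then P_{FlexHub} = 251/3 + (1/3)·127.75 = 126.25.
q_{IronWorks} = 358 − 3·127.75 + 2·126.25 = 227.25.

227.25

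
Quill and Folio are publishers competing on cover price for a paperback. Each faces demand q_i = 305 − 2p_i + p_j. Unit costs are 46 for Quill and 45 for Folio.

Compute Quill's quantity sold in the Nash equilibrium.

172.4

Quill's profit: π = (p_{Quill} − 46)(305 − 2p_{Quill} + p_{Folio}).
∂π/∂p_{Quill} = 397 − 4p_{Quill} + p_{Folio} = 0 ⇒ p_{Quill} = 99.25 + 0.25p_{Folio}.
Similarly p_{Folio} = 98.75 + 0.25p_{Quill}.
Plugging p_{Folio} into Quill's best response: p_{Quill} = 99.25 + 0.25(98.75 + 0.25p_{Quill}) ⇒ 0.9375p_{Quill} = 123.9375, so p_{Quill} = 132.2.
Then p_{Folio} = 98.75 + 0.25·132.2 = 131.8.
q_{Quill} = 305 − 2·132.2 + 131.8 = 172.4.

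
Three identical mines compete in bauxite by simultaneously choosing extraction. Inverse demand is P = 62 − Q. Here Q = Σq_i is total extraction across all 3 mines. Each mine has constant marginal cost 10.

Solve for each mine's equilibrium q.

A representative mine's profit is π_i = q_i(62 − Q) − 10q_i, with Q = q_i + Σ_{j≠i} q_j.
First-order condition: 52 − 2q_i − Σ_{j≠i} q_j = 0.
With identical mines, set every q_j = q: then 52 − 2q − 2q = 0, i.e. q = 52/4 = 13.

13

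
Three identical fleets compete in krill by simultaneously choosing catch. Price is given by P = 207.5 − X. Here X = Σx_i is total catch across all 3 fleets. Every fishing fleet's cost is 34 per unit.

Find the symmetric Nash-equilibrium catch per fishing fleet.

A representative fishing fleet's profit is π_i = x_i(207.5 − X) − 34x_i, with X = x_i + Σ_{j≠i} x_j.
First-order condition: 173.5 − 2x_i − Σ_{j≠i} x_j = 0.
With identical fishing fleets, set every x_j = x: then 173.5 − 2x − 2x = 0, i.e. x = 173.5/4 = 43.375.

43.375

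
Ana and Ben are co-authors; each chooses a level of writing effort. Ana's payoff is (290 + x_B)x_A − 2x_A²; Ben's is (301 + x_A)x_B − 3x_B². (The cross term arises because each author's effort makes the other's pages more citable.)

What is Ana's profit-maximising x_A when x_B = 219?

127.25

Expanding Ana's payoff: 290x_A + x_Bx_A − 2x_A².
∂π/∂x_A = 290 + x_B − 4x_A = 0, so x_A = 72.5 + 0.25x_B.
At x_B = 219: x_A = 72.5 + 0.25·219 = 127.25.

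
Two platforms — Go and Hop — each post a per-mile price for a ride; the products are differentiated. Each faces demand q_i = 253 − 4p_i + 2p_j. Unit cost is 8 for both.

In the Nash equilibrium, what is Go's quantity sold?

Go's profit: π = (p_{Go} − 8)(253 − 4p_{Go} + 2p_{Hop}).
∂π/∂p_{Go} = 285 − 8p_{Go} + 2p_{Hop} = 0 ⇒ p_{Go} = 35.625 + 0.25p_{Hop}.
The game is symmetric, so in equilibrium p_{Hop} = p_{Go}: the reaction function gives 0.75p_{Go} = 35.625, hence p_{Go} = 47.5.
q_{Go} = 253 − 4·47.5 + 2·47.5 = 158.

158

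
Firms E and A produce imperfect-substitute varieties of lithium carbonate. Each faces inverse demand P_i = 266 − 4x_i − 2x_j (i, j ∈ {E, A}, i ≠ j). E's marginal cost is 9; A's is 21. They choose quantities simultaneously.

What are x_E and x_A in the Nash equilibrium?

26.1, 24.1

Firm E's profit: π = x_E(266 − 4x_E − 2x_A) − 9x_E.
∂π/∂x_E = 257 − 8x_E − 2x_A = 0 ⇒ x_E = 32.125 − 0.25x_A.
Similarly x_A = 30.625 − 0.25x_E.
Substituting the second reaction function into the first: x_E = 32.125 − 0.25(30.625 − 0.25x_E), which gives 0.9375x_E = 783/32 ⇒ x_E = 26.1.
Then x_A = 30.625 − 0.25·26.1 = 24.1.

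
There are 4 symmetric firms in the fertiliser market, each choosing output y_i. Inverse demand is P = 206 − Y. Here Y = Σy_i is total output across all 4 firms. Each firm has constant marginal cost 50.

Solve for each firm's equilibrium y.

31.2

A representative firm's profit is π_i = y_i(206 − Y) − 50y_i, with Y = y_i + Σ_{j≠i} y_j.
First-order condition: 156 − 2y_i − Σ_{j≠i} y_j = 0.
Imposing symmetry (y_j = y for all j) turns Σ_{j≠i} y_j into 3y, so 156 = 5y and y = 31.2.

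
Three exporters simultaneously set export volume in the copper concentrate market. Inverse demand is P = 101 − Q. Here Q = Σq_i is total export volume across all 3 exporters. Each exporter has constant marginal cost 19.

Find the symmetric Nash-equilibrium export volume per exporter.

20.5

A representative exporter's profit is π_i = q_i(101 − Q) − 19q_i, with Q = q_i + Σ_{j≠i} q_j.
First-order condition: 82 − 2q_i − Σ_{j≠i} q_j = 0.
In a symmetric equilibrium every exporter chooses the same q, so Σ_{j≠i} q_j = 2q. The condition becomes 82 − 4q = 0, giving q = 82/4 = 20.5.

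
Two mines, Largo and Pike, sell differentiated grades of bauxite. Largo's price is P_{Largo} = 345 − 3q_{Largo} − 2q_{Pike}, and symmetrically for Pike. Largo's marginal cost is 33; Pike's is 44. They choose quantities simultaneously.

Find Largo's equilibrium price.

Mine Largo's profit: π = q_{Largo}(345 − 3q_{Largo} − 2q_{Pike}) − 33q_{Largo}.
∂π/∂q_{Largo} = 312 − 6q_{Largo} − 2q_{Pike} = 0 ⇒ q_{Largo} = 52 − (1/3)q_{Pike}.
Similarly q_{Pike} = 301/6 − (1/3)q_{Largo}.
Plugging q_{Pike} into Largo's best response: q_{Largo} = 52 − (1/3)(301/6 − (1/3)q_{Largo}) ⇒ (8/9)q_{Largo} = 635/18, so q_{Largo} = 39.6875.
Then q_{Pike} = 301/6 − (1/3)·39.6875 = 36.9375.
P_{Largo} = 345 − 3·39.6875 − 2·36.9375 = 152.0625.

152.0625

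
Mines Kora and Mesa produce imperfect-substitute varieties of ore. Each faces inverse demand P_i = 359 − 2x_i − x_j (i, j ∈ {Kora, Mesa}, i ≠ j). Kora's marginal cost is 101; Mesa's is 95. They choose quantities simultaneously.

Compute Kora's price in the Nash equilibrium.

Mine Kora's profit: π = x_{Kora}(359 − 2x_{Kora} − x_{Mesa}) − 101x_{Kora}.
∂π/∂x_{Kora} = 258 − 4x_{Kora} − x_{Mesa} = 0 ⇒ x_{Kora} = 64.5 − 0.25x_{Mesa}.
Similarly x_{Mesa} = 66 − 0.25x_{Kora}.
Substituting the second reaction function into the first: x_{Kora} = 64.5 − 0.25(66 − 0.25x_{Kora}), which gives 0.9375x_{Kora} = 48 ⇒ x_{Kora} = 51.2.
Then x_{Mesa} = 66 − 0.25·51.2 = 53.2.
P_{Kora} = 359 − 2·51.2 − 53.2 = 203.4.

203.4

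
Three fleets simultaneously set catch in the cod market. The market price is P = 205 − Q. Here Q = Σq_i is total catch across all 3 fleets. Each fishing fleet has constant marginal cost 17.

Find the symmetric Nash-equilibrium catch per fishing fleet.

47

A representative fishing fleet's profit is π_i = q_i(205 − Q) − 17q_i, with Q = q_i + Σ_{j≠i} q_j.
First-order condition: 188 − 2q_i − Σ_{j≠i} q_j = 0.
Imposing symmetry (q_j = q for all j) turns Σ_{j≠i} q_j into 2q, so 188 = 4q and q = 47.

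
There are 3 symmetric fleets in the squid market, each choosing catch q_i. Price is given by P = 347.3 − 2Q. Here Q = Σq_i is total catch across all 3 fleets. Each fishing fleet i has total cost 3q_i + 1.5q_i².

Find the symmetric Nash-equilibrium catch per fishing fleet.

31.3

A representative fishing fleet's profit is π_i = q_i(347.3 − 2Q) − 3q_i − 1.5q_i², with Q = q_i + Σ_{j≠i} q_j.
First-order condition: 344.3 − 7q_i − 2Σ_{j≠i} q_j = 0.
With identical fishing fleets, set every q_j = q: then 344.3 − 7q − 4q = 0, i.e. q = 344.3/11 = 31.3.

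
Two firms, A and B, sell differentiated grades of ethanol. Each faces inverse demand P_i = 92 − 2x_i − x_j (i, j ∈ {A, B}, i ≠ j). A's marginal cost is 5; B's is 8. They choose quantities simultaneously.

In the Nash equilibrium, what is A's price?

Firm A's profit: π = x_A(92 − 2x_A − x_B) − 5x_A.
∂π/∂x_A = 87 − 4x_A − x_B = 0 ⇒ x_A = 21.75 − 0.25x_B.
Similarly x_B = 21 − 0.25x_A.
Solving the two reaction functions simultaneously: (1 − (−0.25)(−0.25))x_A = 21.75 − 0.25·21, so 0.9375x_A = 16.5 and x_A = 17.6.
Then x_B = 21 − 0.25·17.6 = 16.6.
P_A = 92 − 2·17.6 − 16.6 = 40.2.

40.2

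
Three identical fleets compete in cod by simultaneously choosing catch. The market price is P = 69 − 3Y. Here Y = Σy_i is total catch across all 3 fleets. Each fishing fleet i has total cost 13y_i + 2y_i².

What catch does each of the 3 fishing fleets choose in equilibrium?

A representative fishing fleet's profit is π_i = y_i(69 − 3Y) − 13y_i − 2y_i², with Y = y_i + Σ_{j≠i} y_j.
First-order condition: 56 − 10y_i − 3Σ_{j≠i} y_j = 0.
In a symmetric equilibrium every fishing fleet chooses the same y, so Σ_{j≠i} y_j = 2y. The condition becomes 56 − 16y = 0, giving y = 56/16 = 3.5.

3.5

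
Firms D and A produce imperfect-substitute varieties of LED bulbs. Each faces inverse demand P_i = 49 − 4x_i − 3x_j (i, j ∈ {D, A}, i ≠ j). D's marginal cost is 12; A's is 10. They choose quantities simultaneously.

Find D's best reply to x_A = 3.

Firm D's profit: π = x_D(49 − 4x_D − 3x_A) − 12x_D.
∂π/∂x_D = 37 − 8x_D − 3x_A = 0 ⇒ x_D = 4.625 − 0.375x_A.
At x_A = 3: x_D = 4.625 − 0.375·3 = 3.5.

3.5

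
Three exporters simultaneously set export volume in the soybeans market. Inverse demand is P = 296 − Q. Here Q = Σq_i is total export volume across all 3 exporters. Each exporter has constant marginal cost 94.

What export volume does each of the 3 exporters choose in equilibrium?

A representative exporter's profit is π_i = q_i(296 − Q) − 94q_i, with Q = q_i + Σ_{j≠i} q_j.
First-order condition: 202 − 2q_i − Σ_{j≠i} q_j = 0.
With identical exporters, set every q_j = q: then 202 − 2q − 2q = 0, i.e. q = 202/4 = 50.5.

50.5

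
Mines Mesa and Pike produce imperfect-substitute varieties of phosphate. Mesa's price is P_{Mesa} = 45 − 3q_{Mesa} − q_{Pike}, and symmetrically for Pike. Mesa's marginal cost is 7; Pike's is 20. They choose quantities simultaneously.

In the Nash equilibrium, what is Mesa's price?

Mine Mesa's profit: π = q_{Mesa}(45 − 3q_{Mesa} − q_{Pike}) − 7q_{Mesa}.
∂π/∂q_{Mesa} = 38 − 6q_{Mesa} − q_{Pike} = 0 ⇒ q_{Mesa} = 19/3 − (1/6)q_{Pike}.
Similarly q_{Pike} = 25/6 − (1/6)q_{Mesa}.
Plugging q_{Pike} into Mesa's best response: q_{Mesa} = 19/3 − (1/6)(25/6 − (1/6)q_{Mesa}) ⇒ (35/36)q_{Mesa} = 203/36, so q_{Mesa} = 5.8.
Then q_{Pike} = 25/6 − (1/6)·5.8 = 3.2.
P_{Mesa} = 45 − 3·5.8 − 3.2 = 24.4.

24.4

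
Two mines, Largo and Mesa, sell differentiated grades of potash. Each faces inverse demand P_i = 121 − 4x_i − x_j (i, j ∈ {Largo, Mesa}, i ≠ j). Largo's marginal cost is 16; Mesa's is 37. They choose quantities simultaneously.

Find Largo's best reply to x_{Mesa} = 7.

12.25

Mine Largo's profit: π = x_{Largo}(121 − 4x_{Largo} − x_{Mesa}) − 16x_{Largo}.
∂π/∂x_{Largo} = 105 − 8x_{Largo} − x_{Mesa} = 0 ⇒ x_{Largo} = 13.125 − 0.125x_{Mesa}.
At x_{Mesa} = 7: x_{Largo} = 13.125 − 0.125·7 = 12.25.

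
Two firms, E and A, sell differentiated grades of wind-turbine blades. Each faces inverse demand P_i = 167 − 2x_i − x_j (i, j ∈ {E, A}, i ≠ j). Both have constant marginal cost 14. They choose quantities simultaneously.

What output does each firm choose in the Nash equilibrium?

30.6

Firm E's profit: π = x_E(167 − 2x_E − x_A) − 14x_E.
∂π/∂x_E = 153 − 4x_E − x_A = 0 ⇒ x_E = 38.25 − 0.25x_A.
Setting x_E = x_A in the reaction function: x_E = 38.25 − 0.25x_E, so x_E = 38.25 / 1.25 = 30.6.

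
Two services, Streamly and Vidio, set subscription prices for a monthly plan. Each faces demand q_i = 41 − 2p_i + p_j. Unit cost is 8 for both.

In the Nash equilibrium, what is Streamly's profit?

Streamly's profit: π = (p_{Streamly} − 8)(41 − 2p_{Streamly} + p_{Vidio}).
∂π/∂p_{Streamly} = 57 − 4p_{Streamly} + p_{Vidio} = 0 ⇒ p_{Streamly} = 14.25 + 0.25p_{Vidio}.
By symmetry p_{Vidio} = p_{Streamly}; substituting into the reaction function, 0.75p_{Streamly} = 14.25 and p_{Streamly} = 19.
q_{Streamly} = 41 − 2·19 + 19 = 22.
Profit = (19 − 8)·22 = 242.

242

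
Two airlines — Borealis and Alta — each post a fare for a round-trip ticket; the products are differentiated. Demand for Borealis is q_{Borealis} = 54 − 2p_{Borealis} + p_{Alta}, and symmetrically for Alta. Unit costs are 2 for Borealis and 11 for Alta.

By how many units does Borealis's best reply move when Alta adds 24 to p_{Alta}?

Borealis's profit: π = (p_{Borealis} − 2)(54 − 2p_{Borealis} + p_{Alta}).
∂π/∂p_{Borealis} = 58 − 4p_{Borealis} + p_{Alta} = 0 ⇒ p_{Borealis} = 14.5 + 0.25p_{Alta}.
The reaction-function slope is 0.25, so a 24-unit rise in p_{Alta} moves p_{Borealis} by 0.25 × 24 = 6. Borealis's best response rises — the actions are strategic complements.

6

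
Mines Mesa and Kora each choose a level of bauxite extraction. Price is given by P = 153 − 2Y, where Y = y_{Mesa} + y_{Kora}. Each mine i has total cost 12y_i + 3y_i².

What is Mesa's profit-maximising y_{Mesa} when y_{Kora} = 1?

13.9

Mine Mesa's profit: π = y_{Mesa}(153 − 2(y_{Mesa} + y_{Kora})) − 12y_{Mesa} − 3y_{Mesa}².
∂π/∂y_{Mesa} = 141 − 10y_{Mesa} − 2y_{Kora} = 0, so y_{Mesa} = 14.1 − 0.2y_{Kora}.
At y_{Kora} = 1: y_{Mesa} = 14.1 − 0.2·1 = 13.9.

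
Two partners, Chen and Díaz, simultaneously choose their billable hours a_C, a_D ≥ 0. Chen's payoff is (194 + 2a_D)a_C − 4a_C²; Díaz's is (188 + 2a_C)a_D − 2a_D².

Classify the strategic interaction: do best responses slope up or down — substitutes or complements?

strategic complements

Expanding Chen's payoff: 194a_C + 2a_Da_C − 4a_C².
∂π/∂a_C = 194 + 2a_D − 8a_C = 0, so a_C = 24.25 + 0.25a_D.
The best-response slope da_C/da_D = 0.25 > 0: the reaction function is upward-sloping, so the choices are strategic complements.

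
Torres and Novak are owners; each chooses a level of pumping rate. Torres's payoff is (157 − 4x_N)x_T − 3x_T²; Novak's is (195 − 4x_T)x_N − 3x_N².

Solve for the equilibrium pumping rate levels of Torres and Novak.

8.1, 27.1

Expanding Torres's payoff: 157x_T − 4x_Nx_T − 3x_T².
∂π/∂x_T = 157 − 4x_N − 6x_T = 0, so x_T = 157/6 − (2/3)x_N.
Likewise for Novak: x_N = 32.5 − (2/3)x_T.
Substituting the second reaction function into the first: x_T = 157/6 − (2/3)(32.5 − (2/3)x_T), which gives (5/9)x_T = 4.5 ⇒ x_T = 8.1.
Then x_N = 32.5 − (2/3)·8.1 = 27.1.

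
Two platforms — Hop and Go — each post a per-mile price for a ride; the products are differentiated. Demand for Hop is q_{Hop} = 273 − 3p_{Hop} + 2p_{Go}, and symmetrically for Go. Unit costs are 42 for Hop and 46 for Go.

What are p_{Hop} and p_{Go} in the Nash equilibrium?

100.5, 102

Hop's profit: π = (p_{Hop} − 42)(273 − 3p_{Hop} + 2p_{Go}).
∂π/∂p_{Hop} = 399 − 6p_{Hop} + 2p_{Go} = 0 ⇒ p_{Hop} = 66.5 + (1/3)p_{Go}.
Similarly p_{Go} = 68.5 + (1/3)p_{Hop}.
Solving the two reaction functions simultaneously: (1 − (1/3)(1/3))p_{Hop} = 66.5 + (1/3)·68.5, so (8/9)p_{Hop} = 268/3 and p_{Hop} = 100.5.
Then p_{Go} = 68.5 + (1/3)·100.5 = 102.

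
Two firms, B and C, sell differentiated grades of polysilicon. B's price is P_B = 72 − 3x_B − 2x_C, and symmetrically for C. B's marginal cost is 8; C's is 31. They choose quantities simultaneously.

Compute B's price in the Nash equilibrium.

Firm B's profit: π = x_B(72 − 3x_B − 2x_C) − 8x_B.
∂π/∂x_B = 64 − 6x_B − 2x_C = 0 ⇒ x_B = 32/3 − (1/3)x_C.
Similarly x_C = 41/6 − (1/3)x_B.
Substituting the second reaction function into the first: x_B = 32/3 − (1/3)(41/6 − (1/3)x_B), which gives (8/9)x_B = 151/18 ⇒ x_B = 9.4375.
Then x_C = 41/6 − (1/3)·9.4375 = 3.6875.
P_B = 72 − 3·9.4375 − 2·3.6875 = 36.3125.

36.3125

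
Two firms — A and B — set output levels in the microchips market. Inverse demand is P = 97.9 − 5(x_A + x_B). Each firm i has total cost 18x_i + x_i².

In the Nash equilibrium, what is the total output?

9.4

Firm A's profit: π = x_A(97.9 − 5(x_A + x_B)) − 18x_A − x_A².
∂π/∂x_A = 79.9 − 12x_A − 5x_B = 0, so x_A = 799/120 − (5/12)x_B.
Setting x_A = x_B in the reaction function: x_A = 799/120 − (5/12)x_A, so x_A = (799/120) / (17/12) = 4.7.
Total output: 4.7 + 4.7 = 9.4.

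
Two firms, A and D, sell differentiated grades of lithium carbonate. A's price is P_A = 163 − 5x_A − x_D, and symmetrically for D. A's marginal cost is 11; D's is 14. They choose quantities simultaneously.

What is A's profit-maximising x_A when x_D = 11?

14.1

Firm A's profit: π = x_A(163 − 5x_A − x_D) − 11x_A.
∂π/∂x_A = 152 − 10x_A − x_D = 0 ⇒ x_A = 15.2 − 0.1x_D.
At x_D = 11: x_A = 15.2 − 0.1·11 = 14.1.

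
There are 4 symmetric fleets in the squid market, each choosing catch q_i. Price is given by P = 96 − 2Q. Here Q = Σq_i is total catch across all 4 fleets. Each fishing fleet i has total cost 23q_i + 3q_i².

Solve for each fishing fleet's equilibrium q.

A representative fishing fleet's profit is π_i = q_i(96 − 2Q) − 23q_i − 3q_i², with Q = q_i + Σ_{j≠i} q_j.
First-order condition: 73 − 10q_i − 2Σ_{j≠i} q_j = 0.
With identical fishing fleets, set every q_j = q: then 73 − 10q − 6q = 0, i.e. q = 73/16 = 4.5625.

4.5625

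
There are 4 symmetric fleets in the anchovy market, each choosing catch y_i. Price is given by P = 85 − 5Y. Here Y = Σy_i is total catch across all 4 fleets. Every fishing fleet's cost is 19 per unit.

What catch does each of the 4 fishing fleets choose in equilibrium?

2.64

A representative fishing fleet's profit is π_i = y_i(85 − 5Y) − 19y_i, with Y = y_i + Σ_{j≠i} y_j.
First-order condition: 66 − 10y_i − 5Σ_{j≠i} y_j = 0.
Imposing symmetry (y_j = y for all j) turns Σ_{j≠i} y_j into 3y, so 66 = 25y and y = 2.64.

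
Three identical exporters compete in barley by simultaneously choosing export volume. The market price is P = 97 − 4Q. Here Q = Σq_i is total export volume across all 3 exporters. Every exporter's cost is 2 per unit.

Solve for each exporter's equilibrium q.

5.9375

A representative exporter's profit is π_i = q_i(97 − 4Q) − 2q_i, with Q = q_i + Σ_{j≠i} q_j.
First-order condition: 95 − 8q_i − 4Σ_{j≠i} q_j = 0.
With identical exporters, set every q_j = q: then 95 − 8q − 8q = 0, i.e. q = 95/16 = 5.9375.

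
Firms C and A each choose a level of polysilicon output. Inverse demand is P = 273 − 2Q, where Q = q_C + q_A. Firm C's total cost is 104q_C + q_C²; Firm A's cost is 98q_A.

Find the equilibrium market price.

169.2

Firm C's profit: π = q_C(273 − 2(q_C + q_A)) − 104q_C − q_C².
∂π/∂q_C = 169 − 6q_C − 2q_A = 0, so q_C = 169/6 − (1/3)q_A.
For A: ∂π/∂q_A = 175 − 4q_A − 2q_C = 0 ⇒ q_A = 43.75 − 0.5q_C.
Plugging q_A into C's best response: q_C = 169/6 − (1/3)(43.75 − 0.5q_C) ⇒ (5/6)q_C = 163/12, so q_C = 16.3.
Then q_A = 43.75 − 0.5·16.3 = 35.6.
Equilibrium price: P = 273 − 2·51.9 = 169.2.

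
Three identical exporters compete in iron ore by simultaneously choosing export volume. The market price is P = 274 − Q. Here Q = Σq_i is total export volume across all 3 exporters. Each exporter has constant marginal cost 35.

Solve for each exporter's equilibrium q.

59.75

A representative exporter's profit is π_i = q_i(274 − Q) − 35q_i, with Q = q_i + Σ_{j≠i} q_j.
First-order condition: 239 − 2q_i − Σ_{j≠i} q_j = 0.
In a symmetric equilibrium every exporter chooses the same q, so Σ_{j≠i} q_j = 2q. The condition becomes 239 − 4q = 0, giving q = 239/4 = 59.75.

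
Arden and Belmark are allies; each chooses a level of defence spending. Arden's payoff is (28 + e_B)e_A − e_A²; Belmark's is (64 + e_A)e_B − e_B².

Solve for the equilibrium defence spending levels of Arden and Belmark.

40, 52

Expanding Arden's payoff: 28e_A + e_Be_A − e_A².
∂π/∂e_A = 28 + e_B − 2e_A = 0, so e_A = 14 + 0.5e_B.
Likewise for Belmark: e_B = 32 + 0.5e_A.
Substituting the second reaction function into the first: e_A = 14 + 0.5(32 + 0.5e_A), which gives 0.75e_A = 30 ⇒ e_A = 40.
Then e_B = 32 + 0.5·40 = 52.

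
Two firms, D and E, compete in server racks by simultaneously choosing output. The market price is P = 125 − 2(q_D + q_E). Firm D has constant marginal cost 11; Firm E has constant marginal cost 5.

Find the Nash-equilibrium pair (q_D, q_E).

18, 21

Firm D's profit: π = q_D(125 − 2(q_D + q_E)) − 11q_D.
∂π/∂q_D = 114 − 4q_D − 2q_E = 0, so q_D = 28.5 − 0.5q_E.
By the same steps for E: q_E = 30 − 0.5q_D.
Substituting the second reaction function into the first: q_D = 28.5 − 0.5(30 − 0.5q_D), which gives 0.75q_D = 13.5 ⇒ q_D = 18.
Then q_E = 30 − 0.5·18 = 21.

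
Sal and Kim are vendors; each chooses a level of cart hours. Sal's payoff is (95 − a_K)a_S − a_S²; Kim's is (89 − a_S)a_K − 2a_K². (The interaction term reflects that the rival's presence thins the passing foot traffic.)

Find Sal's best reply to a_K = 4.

45.5

Expanding Sal's payoff: 95a_S − a_Ka_S − a_S².
∂π/∂a_S = 95 − a_K − 2a_S = 0, so a_S = 47.5 − 0.5a_K.
At a_K = 4: a_S = 47.5 − 0.5·4 = 45.5.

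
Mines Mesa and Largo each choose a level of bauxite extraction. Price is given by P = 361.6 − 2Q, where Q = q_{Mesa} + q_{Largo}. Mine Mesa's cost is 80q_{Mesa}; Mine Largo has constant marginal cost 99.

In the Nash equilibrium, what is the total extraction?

90.7

Mine Mesa's profit: π = q_{Mesa}(361.6 − 2(q_{Mesa} + q_{Largo})) − 80q_{Mesa}.
∂π/∂q_{Mesa} = 281.6 − 4q_{Mesa} − 2q_{Largo} = 0, so q_{Mesa} = 70.4 − 0.5q_{Largo}.
By the same steps for Largo: q_{Largo} = 65.65 − 0.5q_{Mesa}.
Plugging q_{Largo} into Mesa's best response: q_{Mesa} = 70.4 − 0.5(65.65 − 0.5q_{Mesa}) ⇒ 0.75q_{Mesa} = 37.575, so q_{Mesa} = 50.1.
Then q_{Largo} = 65.65 − 0.5·50.1 = 40.6.
Total extraction: 50.1 + 40.6 = 90.7.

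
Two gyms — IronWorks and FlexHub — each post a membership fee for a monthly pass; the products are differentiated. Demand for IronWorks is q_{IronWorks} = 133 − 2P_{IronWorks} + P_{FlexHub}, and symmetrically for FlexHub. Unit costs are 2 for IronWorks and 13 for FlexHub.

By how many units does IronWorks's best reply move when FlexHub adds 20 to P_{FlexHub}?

5

IronWorks's profit: π = (P_{IronWorks} − 2)(133 − 2P_{IronWorks} + P_{FlexHub}).
∂π/∂P_{IronWorks} = 137 − 4P_{IronWorks} + P_{FlexHub} = 0 ⇒ P_{IronWorks} = 34.25 + 0.25P_{FlexHub}.
The reaction-function slope is 0.25, so a 20-unit rise in P_{FlexHub} moves P_{IronWorks} by 0.25 × 20 = 5. IronWorks's best response rises — the actions are strategic complements.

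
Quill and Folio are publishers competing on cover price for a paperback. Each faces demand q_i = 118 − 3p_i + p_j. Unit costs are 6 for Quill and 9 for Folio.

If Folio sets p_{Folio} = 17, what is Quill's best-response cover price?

Quill's profit: π = (p_{Quill} − 6)(118 − 3p_{Quill} + p_{Folio}).
∂π/∂p_{Quill} = 136 − 6p_{Quill} + p_{Folio} = 0 ⇒ p_{Quill} = 68/3 + (1/6)p_{Folio}.
At p_{Folio} = 17: p_{Quill} = 68/3 + (1/6)·17 = 25.5.

25.5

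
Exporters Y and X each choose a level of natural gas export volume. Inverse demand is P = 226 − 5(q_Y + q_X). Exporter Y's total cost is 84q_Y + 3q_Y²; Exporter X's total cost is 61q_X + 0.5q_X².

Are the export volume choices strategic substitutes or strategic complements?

Exporter Y's profit: π = q_Y(226 − 5(q_Y + q_X)) − 84q_Y − 3q_Y².
∂π/∂q_Y = 142 − 16q_Y − 5q_X = 0, so q_Y = 8.875 − 0.3125q_X.
The best-response slope dq_Y/dq_X = −0.3125 < 0: the reaction function is downward-sloping, so the choices are strategic substitutes.

strategic substitutes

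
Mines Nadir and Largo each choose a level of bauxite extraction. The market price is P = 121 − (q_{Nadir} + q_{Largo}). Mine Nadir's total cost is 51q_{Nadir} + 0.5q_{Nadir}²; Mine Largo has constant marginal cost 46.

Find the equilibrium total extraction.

Mine Nadir's profit: π = q_{Nadir}(121 − (q_{Nadir} + q_{Largo})) − 51q_{Nadir} − 0.5q_{Nadir}².
∂π/∂q_{Nadir} = 70 − 3q_{Nadir} − q_{Largo} = 0, so q_{Nadir} = 70/3 − (1/3)q_{Largo}.
For Largo: ∂π/∂q_{Largo} = 75 − 2q_{Largo} − q_{Nadir} = 0 ⇒ q_{Largo} = 37.5 − 0.5q_{Nadir}.
Substituting the second reaction function into the first: q_{Nadir} = 70/3 − (1/3)(37.5 − 0.5q_{Nadir}), which gives (5/6)q_{Nadir} = 65/6 ⇒ q_{Nadir} = 13.
Then q_{Largo} = 37.5 − 0.5·13 = 31.
Total extraction: 13 + 31 = 44.

44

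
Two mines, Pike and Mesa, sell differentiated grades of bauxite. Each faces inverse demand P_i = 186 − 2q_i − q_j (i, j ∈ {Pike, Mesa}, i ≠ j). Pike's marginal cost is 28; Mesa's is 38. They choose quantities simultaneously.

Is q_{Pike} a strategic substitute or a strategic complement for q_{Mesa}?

strategic substitutes

Mine Pike's profit: π = q_{Pike}(186 − 2q_{Pike} − q_{Mesa}) − 28q_{Pike}.
∂π/∂q_{Pike} = 158 − 4q_{Pike} − q_{Mesa} = 0 ⇒ q_{Pike} = 39.5 − 0.25q_{Mesa}.
The best-response slope dq_{Pike}/dq_{Mesa} = −0.25 < 0: the reaction function is downward-sloping, so the choices are strategic substitutes.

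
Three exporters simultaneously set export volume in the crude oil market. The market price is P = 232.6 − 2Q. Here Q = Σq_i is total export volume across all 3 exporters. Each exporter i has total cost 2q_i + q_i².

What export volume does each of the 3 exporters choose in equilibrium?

23.06

A representative exporter's profit is π_i = q_i(232.6 − 2Q) − 2q_i − q_i², with Q = q_i + Σ_{j≠i} q_j.
First-order condition: 230.6 − 6q_i − 2Σ_{j≠i} q_j = 0.
In a symmetric equilibrium every exporter chooses the same q, so Σ_{j≠i} q_j = 2q. The condition becomes 230.6 − 10q = 0, giving q = 230.6/10 = 23.06.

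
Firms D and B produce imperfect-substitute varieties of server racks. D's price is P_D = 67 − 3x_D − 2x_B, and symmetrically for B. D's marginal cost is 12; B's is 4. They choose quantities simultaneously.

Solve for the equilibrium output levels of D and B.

6.375, 8.375

Firm D's profit: π = x_D(67 − 3x_D − 2x_B) − 12x_D.
∂π/∂x_D = 55 − 6x_D − 2x_B = 0 ⇒ x_D = 55/6 − (1/3)x_B.
Similarly x_B = 10.5 − (1/3)x_D.
Solving the two reaction functions simultaneously: (1 − (−1/3)(−1/3))x_D = 55/6 − (1/3)·10.5, so (8/9)x_D = 17/3 and x_D = 6.375.
Then x_B = 10.5 − (1/3)·6.375 = 8.375.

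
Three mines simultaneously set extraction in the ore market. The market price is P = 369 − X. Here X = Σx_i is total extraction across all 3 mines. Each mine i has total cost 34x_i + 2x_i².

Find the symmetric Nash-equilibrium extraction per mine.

A representative mine's profit is π_i = x_i(369 − X) − 34x_i − 2x_i², with X = x_i + Σ_{j≠i} x_j.
First-order condition: 335 − 6x_i − Σ_{j≠i} x_j = 0.
With identical mines, set every x_j = x: then 335 − 6x − 2x = 0, i.e. x = 335/8 = 41.875.

41.875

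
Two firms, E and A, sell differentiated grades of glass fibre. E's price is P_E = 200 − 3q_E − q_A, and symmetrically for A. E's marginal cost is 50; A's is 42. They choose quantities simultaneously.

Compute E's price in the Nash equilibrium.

113.6

Firm E's profit: π = q_E(200 − 3q_E − q_A) − 50q_E.
∂π/∂q_E = 150 − 6q_E − q_A = 0 ⇒ q_E = 25 − (1/6)q_A.
Similarly q_A = 79/3 − (1/6)q_E.
Solving the two reaction functions simultaneously: (1 − (−1/6)(−1/6))q_E = 25 − (1/6)·(79/3), so (35/36)q_E = 371/18 and q_E = 21.2.
Then q_A = 79/3 − (1/6)·21.2 = 22.8.
P_E = 200 − 3·21.2 − 22.8 = 113.6.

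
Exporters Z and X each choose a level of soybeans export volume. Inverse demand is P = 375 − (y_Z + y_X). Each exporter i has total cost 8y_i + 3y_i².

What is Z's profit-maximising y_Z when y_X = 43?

40.5

Exporter Z's profit: π = y_Z(375 − (y_Z + y_X)) − 8y_Z − 3y_Z².
∂π/∂y_Z = 367 − 8y_Z − y_X = 0, so y_Z = 45.875 − 0.125y_X.
At y_X = 43: y_Z = 45.875 − 0.125·43 = 40.5.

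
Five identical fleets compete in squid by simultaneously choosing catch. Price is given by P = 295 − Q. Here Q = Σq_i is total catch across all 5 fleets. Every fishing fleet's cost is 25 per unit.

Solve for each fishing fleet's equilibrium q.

45

A representative fishing fleet's profit is π_i = q_i(295 − Q) − 25q_i, with Q = q_i + Σ_{j≠i} q_j.
First-order condition: 270 − 2q_i − Σ_{j≠i} q_j = 0.
In a symmetric equilibrium every fishing fleet chooses the same q, so Σ_{j≠i} q_j = 4q. The condition becomes 270 − 6q = 0, giving q = 270/6 = 45.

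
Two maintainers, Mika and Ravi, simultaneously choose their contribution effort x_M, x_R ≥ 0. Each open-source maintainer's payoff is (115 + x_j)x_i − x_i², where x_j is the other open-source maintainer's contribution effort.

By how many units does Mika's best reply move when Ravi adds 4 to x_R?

2

Mika's payoff is (115 + x_R)x_M − x_M².
∂π/∂x_M = 115 + x_R − 2x_M = 0, so x_M = 57.5 + 0.5x_R.
The reaction-function slope is 0.5, so a 4-unit rise in x_R moves x_M by 0.5 × 4 = 2. Mika's best response rises — the actions are strategic complements.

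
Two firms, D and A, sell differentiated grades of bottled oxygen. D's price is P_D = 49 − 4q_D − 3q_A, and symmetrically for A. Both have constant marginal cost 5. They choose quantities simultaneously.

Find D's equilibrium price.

21

Firm D's profit: π = q_D(49 − 4q_D − 3q_A) − 5q_D.
∂π/∂q_D = 44 − 8q_D − 3q_A = 0 ⇒ q_D = 5.5 − 0.375q_A.
Setting q_D = q_A in the reaction function: q_D = 5.5 − 0.375q_D, so q_D = 5.5 / 1.375 = 4.
P_D = 49 − 4·4 − 3·4 = 21.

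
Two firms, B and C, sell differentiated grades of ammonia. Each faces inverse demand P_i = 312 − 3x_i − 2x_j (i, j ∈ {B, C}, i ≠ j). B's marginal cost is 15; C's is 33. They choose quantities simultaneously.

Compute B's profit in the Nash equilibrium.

Firm B's profit: π = x_B(312 − 3x_B − 2x_C) − 15x_B.
∂π/∂x_B = 297 − 6x_B − 2x_C = 0 ⇒ x_B = 49.5 − (1/3)x_C.
Similarly x_C = 46.5 − (1/3)x_B.
Solving the two reaction functions simultaneously: (1 − (−1/3)(−1/3))x_B = 49.5 − (1/3)·46.5, so (8/9)x_B = 34 and x_B = 38.25.
Then x_C = 46.5 − (1/3)·38.25 = 33.75.
P_B = 312 − 3·38.25 − 2·33.75 = 129.75.
Profit = (129.75 − 15)·38.25 = 4389.1875.

4389.1875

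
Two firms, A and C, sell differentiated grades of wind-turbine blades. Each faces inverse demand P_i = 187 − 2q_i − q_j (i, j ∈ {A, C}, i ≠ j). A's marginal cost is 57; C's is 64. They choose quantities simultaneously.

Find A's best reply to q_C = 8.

Firm A's profit: π = q_A(187 − 2q_A − q_C) − 57q_A.
∂π/∂q_A = 130 − 4q_A − q_C = 0 ⇒ q_A = 32.5 − 0.25q_C.
At q_C = 8: q_A = 32.5 − 0.25·8 = 30.5.

30.5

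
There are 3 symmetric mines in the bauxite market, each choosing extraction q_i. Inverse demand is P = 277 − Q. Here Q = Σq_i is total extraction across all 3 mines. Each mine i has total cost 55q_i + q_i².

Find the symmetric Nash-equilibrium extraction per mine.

A representative mine's profit is π_i = q_i(277 − Q) − 55q_i − q_i², with Q = q_i + Σ_{j≠i} q_j.
First-order condition: 222 − 4q_i − Σ_{j≠i} q_j = 0.
With identical mines, set every q_j = q: then 222 − 4q − 2q = 0, i.e. q = 222/6 = 37.

37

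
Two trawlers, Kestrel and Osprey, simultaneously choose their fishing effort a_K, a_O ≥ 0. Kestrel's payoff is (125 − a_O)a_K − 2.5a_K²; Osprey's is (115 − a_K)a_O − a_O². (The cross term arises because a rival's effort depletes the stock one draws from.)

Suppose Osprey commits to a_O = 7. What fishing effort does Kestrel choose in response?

Expanding Kestrel's payoff: 125a_K − a_Oa_K − 2.5a_K².
∂π/∂a_K = 125 − a_O − 5a_K = 0, so a_K = 25 − 0.2a_O.
At a_O = 7: a_K = 25 − 0.2·7 = 23.6.

23.6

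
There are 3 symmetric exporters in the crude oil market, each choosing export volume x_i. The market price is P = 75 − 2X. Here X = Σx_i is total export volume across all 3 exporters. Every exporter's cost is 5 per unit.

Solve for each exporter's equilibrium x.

8.75

A representative exporter's profit is π_i = x_i(75 − 2X) − 5x_i, with X = x_i + Σ_{j≠i} x_j.
First-order condition: 70 − 4x_i − 2Σ_{j≠i} x_j = 0.
With identical exporters, set every x_j = x: then 70 − 4x − 4x = 0, i.e. x = 70/8 = 8.75.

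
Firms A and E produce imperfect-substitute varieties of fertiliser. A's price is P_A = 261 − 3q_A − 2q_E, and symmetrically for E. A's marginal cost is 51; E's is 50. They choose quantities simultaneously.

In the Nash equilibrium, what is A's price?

129.5625

Firm A's profit: π = q_A(261 − 3q_A − 2q_E) − 51q_A.
∂π/∂q_A = 210 − 6q_A − 2q_E = 0 ⇒ q_A = 35 − (1/3)q_E.
Similarly q_E = 211/6 − (1/3)q_A.
Plugging q_E into A's best response: q_A = 35 − (1/3)(211/6 − (1/3)q_A) ⇒ (8/9)q_A = 419/18, so q_A = 26.1875.
Then q_E = 211/6 − (1/3)·26.1875 = 26.4375.
P_A = 261 − 3·26.1875 − 2·26.4375 = 129.5625.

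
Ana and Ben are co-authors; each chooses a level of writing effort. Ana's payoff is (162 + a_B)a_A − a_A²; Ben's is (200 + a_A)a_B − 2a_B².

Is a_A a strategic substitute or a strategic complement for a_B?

strategic complements

Expanding Ana's payoff: 162a_A + a_Ba_A − a_A².
∂π/∂a_A = 162 + a_B − 2a_A = 0, so a_A = 81 + 0.5a_B.
The best-response slope da_A/da_B = 0.5 > 0: the reaction function is upward-sloping, so the choices are strategic complements.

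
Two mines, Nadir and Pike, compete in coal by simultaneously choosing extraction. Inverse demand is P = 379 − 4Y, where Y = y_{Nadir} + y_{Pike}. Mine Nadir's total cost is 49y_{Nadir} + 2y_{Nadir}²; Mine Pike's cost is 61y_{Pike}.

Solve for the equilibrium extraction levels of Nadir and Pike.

17.1, 31.2

Mine Nadir's profit: π = y_{Nadir}(379 − 4(y_{Nadir} + y_{Pike})) − 49y_{Nadir} − 2y_{Nadir}².
∂π/∂y_{Nadir} = 330 − 12y_{Nadir} − 4y_{Pike} = 0, so y_{Nadir} = 27.5 − (1/3)y_{Pike}.
For Pike: ∂π/∂y_{Pike} = 318 − 8y_{Pike} − 4y_{Nadir} = 0 ⇒ y_{Pike} = 39.75 − 0.5y_{Nadir}.
Substituting the second reaction function into the first: y_{Nadir} = 27.5 − (1/3)(39.75 − 0.5y_{Nadir}), which gives (5/6)y_{Nadir} = 14.25 ⇒ y_{Nadir} = 17.1.
Then y_{Pike} = 39.75 − 0.5·17.1 = 31.2.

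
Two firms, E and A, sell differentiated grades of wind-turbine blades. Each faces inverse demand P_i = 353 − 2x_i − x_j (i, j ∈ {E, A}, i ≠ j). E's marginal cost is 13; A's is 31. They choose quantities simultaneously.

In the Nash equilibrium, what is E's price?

Firm E's profit: π = x_E(353 − 2x_E − x_A) − 13x_E.
∂π/∂x_E = 340 − 4x_E − x_A = 0 ⇒ x_E = 85 − 0.25x_A.
Similarly x_A = 80.5 − 0.25x_E.
Solving the two reaction functions simultaneously: (1 − (−0.25)(−0.25))x_E = 85 − 0.25·80.5, so 0.9375x_E = 64.875 and x_E = 69.2.
Then x_A = 80.5 − 0.25·69.2 = 63.2.
P_E = 353 − 2·69.2 − 63.2 = 151.4.

151.4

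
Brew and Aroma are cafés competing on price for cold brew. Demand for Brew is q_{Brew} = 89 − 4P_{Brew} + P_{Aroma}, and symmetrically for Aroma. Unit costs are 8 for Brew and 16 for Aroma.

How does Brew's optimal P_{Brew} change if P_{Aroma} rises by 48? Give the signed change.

Brew's profit: π = (P_{Brew} − 8)(89 − 4P_{Brew} + P_{Aroma}).
∂π/∂P_{Brew} = 121 − 8P_{Brew} + P_{Aroma} = 0 ⇒ P_{Brew} = 15.125 + 0.125P_{Aroma}.
The reaction-function slope is 0.125, so a 48-unit rise in P_{Aroma} moves P_{Brew} by 0.125 × 48 = 6. Brew's best response rises — the actions are strategic complements.

6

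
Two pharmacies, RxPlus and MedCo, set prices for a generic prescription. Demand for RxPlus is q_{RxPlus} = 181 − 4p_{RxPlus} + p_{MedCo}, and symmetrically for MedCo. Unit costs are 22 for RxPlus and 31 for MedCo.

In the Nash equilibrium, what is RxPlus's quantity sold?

68

RxPlus's profit: π = (p_{RxPlus} − 22)(181 − 4p_{RxPlus} + p_{MedCo}).
∂π/∂p_{RxPlus} = 269 − 8p_{RxPlus} + p_{MedCo} = 0 ⇒ p_{RxPlus} = 33.625 + 0.125p_{MedCo}.
Similarly p_{MedCo} = 38.125 + 0.125p_{RxPlus}.
Solving the two reaction functions simultaneously: (1 − (0.125)(0.125))p_{RxPlus} = 33.625 + 0.125·38.125, so (63/64)p_{RxPlus} = 2457/64 and p_{RxPlus} = 39.
Then p_{MedCo} = 38.125 + 0.125·39 = 43.
q_{RxPlus} = 181 − 4·39 + 43 = 68.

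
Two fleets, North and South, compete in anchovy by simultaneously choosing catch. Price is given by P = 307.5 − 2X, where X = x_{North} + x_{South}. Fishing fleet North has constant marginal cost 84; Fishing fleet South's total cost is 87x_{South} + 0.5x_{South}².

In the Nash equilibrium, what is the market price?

168.5625

Fishing fleet North's profit: π = x_{North}(307.5 − 2(x_{North} + x_{South})) − 84x_{North}.
∂π/∂x_{North} = 223.5 − 4x_{North} − 2x_{South} = 0, so x_{North} = 55.875 − 0.5x_{South}.
For South: ∂π/∂x_{South} = 220.5 − 5x_{South} − 2x_{North} = 0 ⇒ x_{South} = 44.1 − 0.4x_{North}.
Substituting the second reaction function into the first: x_{North} = 55.875 − 0.5(44.1 − 0.4x_{North}), which gives 0.8x_{North} = 33.825 ⇒ x_{North} = 1353/32.
Then x_{South} = 44.1 − 0.4·(1353/32) = 27.1875.
Equilibrium price: P = 307.5 − 2·(2223/32) = 168.5625.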